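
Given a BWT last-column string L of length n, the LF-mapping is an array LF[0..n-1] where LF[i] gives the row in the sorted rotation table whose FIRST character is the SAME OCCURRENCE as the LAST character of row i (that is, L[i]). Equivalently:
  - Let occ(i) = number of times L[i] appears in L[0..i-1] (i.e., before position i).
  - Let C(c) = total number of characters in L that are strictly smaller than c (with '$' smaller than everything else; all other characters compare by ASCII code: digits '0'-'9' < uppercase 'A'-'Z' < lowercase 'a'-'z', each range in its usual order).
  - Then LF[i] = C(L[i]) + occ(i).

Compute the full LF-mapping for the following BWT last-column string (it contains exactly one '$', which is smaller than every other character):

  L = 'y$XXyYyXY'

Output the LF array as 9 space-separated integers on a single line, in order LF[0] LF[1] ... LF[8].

Char counts: '$':1, 'X':3, 'Y':2, 'y':3
C (first-col start): C('$')=0, C('X')=1, C('Y')=4, C('y')=6
L[0]='y': occ=0, LF[0]=C('y')+0=6+0=6
L[1]='$': occ=0, LF[1]=C('$')+0=0+0=0
L[2]='X': occ=0, LF[2]=C('X')+0=1+0=1
L[3]='X': occ=1, LF[3]=C('X')+1=1+1=2
L[4]='y': occ=1, LF[4]=C('y')+1=6+1=7
L[5]='Y': occ=0, LF[5]=C('Y')+0=4+0=4
L[6]='y': occ=2, LF[6]=C('y')+2=6+2=8
L[7]='X': occ=2, LF[7]=C('X')+2=1+2=3
L[8]='Y': occ=1, LF[8]=C('Y')+1=4+1=5

Answer: 6 0 1 2 7 4 8 3 5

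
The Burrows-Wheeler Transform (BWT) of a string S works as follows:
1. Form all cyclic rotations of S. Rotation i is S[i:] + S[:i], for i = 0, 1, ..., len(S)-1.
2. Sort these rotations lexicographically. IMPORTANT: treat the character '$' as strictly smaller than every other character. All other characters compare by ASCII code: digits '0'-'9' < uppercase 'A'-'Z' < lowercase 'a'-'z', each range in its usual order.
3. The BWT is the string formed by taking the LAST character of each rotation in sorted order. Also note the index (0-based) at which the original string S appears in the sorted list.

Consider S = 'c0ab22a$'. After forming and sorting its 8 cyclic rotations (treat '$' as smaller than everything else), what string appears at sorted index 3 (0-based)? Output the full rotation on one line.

Answer: 2a$c0ab2

Derivation:
All 8 rotations (rotation i = S[i:]+S[:i]):
  rot[0] = c0ab22a$
  rot[1] = 0ab22a$c
  rot[2] = ab22a$c0
  rot[3] = b22a$c0a
  rot[4] = 22a$c0ab
  rot[5] = 2a$c0ab2
  rot[6] = a$c0ab22
  rot[7] = $c0ab22a
Sorted (with $ < everything):
  sorted[0] = $c0ab22a
  sorted[1] = 0ab22a$c
  sorted[2] = 22a$c0ab
  sorted[3] = 2a$c0ab2
  sorted[4] = a$c0ab22
  sorted[5] = ab22a$c0
  sorted[6] = b22a$c0a
  sorted[7] = c0ab22a$
sorted[3] = 2a$c0ab2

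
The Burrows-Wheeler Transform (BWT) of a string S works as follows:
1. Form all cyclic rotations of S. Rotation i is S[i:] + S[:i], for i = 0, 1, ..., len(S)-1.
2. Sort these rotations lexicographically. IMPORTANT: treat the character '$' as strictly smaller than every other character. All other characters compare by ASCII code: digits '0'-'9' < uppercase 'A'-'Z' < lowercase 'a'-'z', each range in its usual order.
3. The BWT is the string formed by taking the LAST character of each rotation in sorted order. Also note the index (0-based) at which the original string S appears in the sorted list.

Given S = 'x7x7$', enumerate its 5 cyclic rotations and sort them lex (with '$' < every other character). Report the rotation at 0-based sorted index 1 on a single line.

All 5 rotations (rotation i = S[i:]+S[:i]):
  rot[0] = x7x7$
  rot[1] = 7x7$x
  rot[2] = x7$x7
  rot[3] = 7$x7x
  rot[4] = $x7x7
Sorted (with $ < everything):
  sorted[0] = $x7x7
  sorted[1] = 7$x7x
  sorted[2] = 7x7$x
  sorted[3] = x7$x7
  sorted[4] = x7x7$
sorted[1] = 7$x7x

Answer: 7$x7x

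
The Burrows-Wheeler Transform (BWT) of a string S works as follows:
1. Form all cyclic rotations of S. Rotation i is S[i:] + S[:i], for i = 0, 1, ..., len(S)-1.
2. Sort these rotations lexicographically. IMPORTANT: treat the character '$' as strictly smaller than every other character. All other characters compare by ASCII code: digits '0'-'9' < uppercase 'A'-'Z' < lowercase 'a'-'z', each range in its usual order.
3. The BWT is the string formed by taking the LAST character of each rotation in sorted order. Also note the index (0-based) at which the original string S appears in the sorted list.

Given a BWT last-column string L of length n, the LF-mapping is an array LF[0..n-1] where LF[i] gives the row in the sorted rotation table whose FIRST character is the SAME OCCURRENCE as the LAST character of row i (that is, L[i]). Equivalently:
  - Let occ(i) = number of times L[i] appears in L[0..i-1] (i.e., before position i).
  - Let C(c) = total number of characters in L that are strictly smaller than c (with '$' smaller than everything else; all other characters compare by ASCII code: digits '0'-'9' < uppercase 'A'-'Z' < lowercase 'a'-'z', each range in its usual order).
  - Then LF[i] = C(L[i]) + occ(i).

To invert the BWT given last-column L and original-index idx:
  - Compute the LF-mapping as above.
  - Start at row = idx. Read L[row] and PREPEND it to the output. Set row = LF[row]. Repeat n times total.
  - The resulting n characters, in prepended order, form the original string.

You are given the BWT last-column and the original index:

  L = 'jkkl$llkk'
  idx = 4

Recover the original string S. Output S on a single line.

LF mapping: 1 2 3 6 0 7 8 4 5
Walk LF starting at row 4, prepending L[row]:
  step 1: row=4, L[4]='$', prepend. Next row=LF[4]=0
  step 2: row=0, L[0]='j', prepend. Next row=LF[0]=1
  step 3: row=1, L[1]='k', prepend. Next row=LF[1]=2
  step 4: row=2, L[2]='k', prepend. Next row=LF[2]=3
  step 5: row=3, L[3]='l', prepend. Next row=LF[3]=6
  step 6: row=6, L[6]='l', prepend. Next row=LF[6]=8
  step 7: row=8, L[8]='k', prepend. Next row=LF[8]=5
  step 8: row=5, L[5]='l', prepend. Next row=LF[5]=7
  step 9: row=7, L[7]='k', prepend. Next row=LF[7]=4
Reversed output: klkllkkj$

Answer: klkllkkj$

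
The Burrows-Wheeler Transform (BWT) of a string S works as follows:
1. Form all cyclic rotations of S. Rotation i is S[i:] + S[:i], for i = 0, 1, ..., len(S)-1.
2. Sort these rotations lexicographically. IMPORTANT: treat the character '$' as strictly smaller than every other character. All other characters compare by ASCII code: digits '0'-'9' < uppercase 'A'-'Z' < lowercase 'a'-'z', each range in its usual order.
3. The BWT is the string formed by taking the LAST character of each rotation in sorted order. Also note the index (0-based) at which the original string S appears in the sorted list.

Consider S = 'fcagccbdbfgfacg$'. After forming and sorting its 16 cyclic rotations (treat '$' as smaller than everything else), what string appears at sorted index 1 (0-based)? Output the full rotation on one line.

All 16 rotations (rotation i = S[i:]+S[:i]):
  rot[0] = fcagccbdbfgfacg$
  rot[1] = cagccbdbfgfacg$f
  rot[2] = agccbdbfgfacg$fc
  rot[3] = gccbdbfgfacg$fca
  rot[4] = ccbdbfgfacg$fcag
  rot[5] = cbdbfgfacg$fcagc
  rot[6] = bdbfgfacg$fcagcc
  rot[7] = dbfgfacg$fcagccb
  rot[8] = bfgfacg$fcagccbd
  rot[9] = fgfacg$fcagccbdb
  rot[10] = gfacg$fcagccbdbf
  rot[11] = facg$fcagccbdbfg
  rot[12] = acg$fcagccbdbfgf
  rot[13] = cg$fcagccbdbfgfa
  rot[14] = g$fcagccbdbfgfac
  rot[15] = $fcagccbdbfgfacg
Sorted (with $ < everything):
  sorted[0] = $fcagccbdbfgfacg
  sorted[1] = acg$fcagccbdbfgf
  sorted[2] = agccbdbfgfacg$fc
  sorted[3] = bdbfgfacg$fcagcc
  sorted[4] = bfgfacg$fcagccbd
  sorted[5] = cagccbdbfgfacg$f
  sorted[6] = cbdbfgfacg$fcagc
  sorted[7] = ccbdbfgfacg$fcag
  sorted[8] = cg$fcagccbdbfgfa
  sorted[9] = dbfgfacg$fcagccb
  sorted[10] = facg$fcagccbdbfg
  sorted[11] = fcagccbdbfgfacg$
  sorted[12] = fgfacg$fcagccbdb
  sorted[13] = g$fcagccbdbfgfac
  sorted[14] = gccbdbfgfacg$fca
  sorted[15] = gfacg$fcagccbdbf
sorted[1] = acg$fcagccbdbfgf

Answer: acg$fcagccbdbfgf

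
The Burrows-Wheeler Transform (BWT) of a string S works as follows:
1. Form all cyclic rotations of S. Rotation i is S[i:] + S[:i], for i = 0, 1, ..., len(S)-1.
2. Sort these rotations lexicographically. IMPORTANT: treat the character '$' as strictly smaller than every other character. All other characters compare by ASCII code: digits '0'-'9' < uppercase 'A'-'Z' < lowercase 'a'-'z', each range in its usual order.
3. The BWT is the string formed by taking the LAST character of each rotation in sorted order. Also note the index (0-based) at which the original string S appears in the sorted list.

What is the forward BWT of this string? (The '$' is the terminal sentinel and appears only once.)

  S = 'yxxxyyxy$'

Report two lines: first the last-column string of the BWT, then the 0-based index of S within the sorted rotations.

Answer: yyxyxx$yx
6

Derivation:
All 9 rotations (rotation i = S[i:]+S[:i]):
  rot[0] = yxxxyyxy$
  rot[1] = xxxyyxy$y
  rot[2] = xxyyxy$yx
  rot[3] = xyyxy$yxx
  rot[4] = yyxy$yxxx
  rot[5] = yxy$yxxxy
  rot[6] = xy$yxxxyy
  rot[7] = y$yxxxyyx
  rot[8] = $yxxxyyxy
Sorted (with $ < everything):
  sorted[0] = $yxxxyyxy  (last char: 'y')
  sorted[1] = xxxyyxy$y  (last char: 'y')
  sorted[2] = xxyyxy$yx  (last char: 'x')
  sorted[3] = xy$yxxxyy  (last char: 'y')
  sorted[4] = xyyxy$yxx  (last char: 'x')
  sorted[5] = y$yxxxyyx  (last char: 'x')
  sorted[6] = yxxxyyxy$  (last char: '$')
  sorted[7] = yxy$yxxxy  (last char: 'y')
  sorted[8] = yyxy$yxxx  (last char: 'x')
Last column: yyxyxx$yx
Original string S is at sorted index 6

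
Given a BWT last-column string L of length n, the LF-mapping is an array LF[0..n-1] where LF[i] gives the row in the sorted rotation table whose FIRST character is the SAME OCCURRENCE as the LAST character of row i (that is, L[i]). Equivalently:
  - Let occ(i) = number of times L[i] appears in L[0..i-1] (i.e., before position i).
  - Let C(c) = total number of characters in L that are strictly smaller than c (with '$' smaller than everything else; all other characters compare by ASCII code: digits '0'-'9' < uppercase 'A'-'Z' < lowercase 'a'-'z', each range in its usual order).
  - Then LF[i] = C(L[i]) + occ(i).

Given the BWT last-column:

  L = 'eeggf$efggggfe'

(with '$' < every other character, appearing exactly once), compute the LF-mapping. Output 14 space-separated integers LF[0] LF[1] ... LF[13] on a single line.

Answer: 1 2 8 9 5 0 3 6 10 11 12 13 7 4

Derivation:
Char counts: '$':1, 'e':4, 'f':3, 'g':6
C (first-col start): C('$')=0, C('e')=1, C('f')=5, C('g')=8
L[0]='e': occ=0, LF[0]=C('e')+0=1+0=1
L[1]='e': occ=1, LF[1]=C('e')+1=1+1=2
L[2]='g': occ=0, LF[2]=C('g')+0=8+0=8
L[3]='g': occ=1, LF[3]=C('g')+1=8+1=9
L[4]='f': occ=0, LF[4]=C('f')+0=5+0=5
L[5]='$': occ=0, LF[5]=C('$')+0=0+0=0
L[6]='e': occ=2, LF[6]=C('e')+2=1+2=3
L[7]='f': occ=1, LF[7]=C('f')+1=5+1=6
L[8]='g': occ=2, LF[8]=C('g')+2=8+2=10
L[9]='g': occ=3, LF[9]=C('g')+3=8+3=11
L[10]='g': occ=4, LF[10]=C('g')+4=8+4=12
L[11]='g': occ=5, LF[11]=C('g')+5=8+5=13
L[12]='f': occ=2, LF[12]=C('f')+2=5+2=7
L[13]='e': occ=3, LF[13]=C('e')+3=1+3=4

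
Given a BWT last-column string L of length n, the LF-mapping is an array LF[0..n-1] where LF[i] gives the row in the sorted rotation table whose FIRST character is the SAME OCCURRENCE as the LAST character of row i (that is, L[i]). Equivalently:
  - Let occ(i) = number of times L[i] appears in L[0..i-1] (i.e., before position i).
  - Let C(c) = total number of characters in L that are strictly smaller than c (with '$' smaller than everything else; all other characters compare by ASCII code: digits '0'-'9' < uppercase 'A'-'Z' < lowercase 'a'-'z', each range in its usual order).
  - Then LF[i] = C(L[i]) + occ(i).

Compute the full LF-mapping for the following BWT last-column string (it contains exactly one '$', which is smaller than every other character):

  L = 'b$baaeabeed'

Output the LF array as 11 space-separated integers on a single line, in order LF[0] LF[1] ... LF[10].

Answer: 4 0 5 1 2 8 3 6 9 10 7

Derivation:
Char counts: '$':1, 'a':3, 'b':3, 'd':1, 'e':3
C (first-col start): C('$')=0, C('a')=1, C('b')=4, C('d')=7, C('e')=8
L[0]='b': occ=0, LF[0]=C('b')+0=4+0=4
L[1]='$': occ=0, LF[1]=C('$')+0=0+0=0
L[2]='b': occ=1, LF[2]=C('b')+1=4+1=5
L[3]='a': occ=0, LF[3]=C('a')+0=1+0=1
L[4]='a': occ=1, LF[4]=C('a')+1=1+1=2
L[5]='e': occ=0, LF[5]=C('e')+0=8+0=8
L[6]='a': occ=2, LF[6]=C('a')+2=1+2=3
L[7]='b': occ=2, LF[7]=C('b')+2=4+2=6
L[8]='e': occ=1, LF[8]=C('e')+1=8+1=9
L[9]='e': occ=2, LF[9]=C('e')+2=8+2=10
L[10]='d': occ=0, LF[10]=C('d')+0=7+0=7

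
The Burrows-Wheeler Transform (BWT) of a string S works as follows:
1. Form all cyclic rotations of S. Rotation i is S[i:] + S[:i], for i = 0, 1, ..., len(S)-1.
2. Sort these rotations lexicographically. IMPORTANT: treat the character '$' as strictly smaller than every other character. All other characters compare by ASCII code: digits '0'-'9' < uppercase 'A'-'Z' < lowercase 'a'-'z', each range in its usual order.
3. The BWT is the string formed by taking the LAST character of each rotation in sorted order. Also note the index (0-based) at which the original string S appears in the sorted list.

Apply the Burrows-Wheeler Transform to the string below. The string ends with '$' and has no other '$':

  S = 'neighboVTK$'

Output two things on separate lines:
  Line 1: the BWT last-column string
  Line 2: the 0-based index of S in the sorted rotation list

Answer: KTVohnige$b
9

Derivation:
All 11 rotations (rotation i = S[i:]+S[:i]):
  rot[0] = neighboVTK$
  rot[1] = eighboVTK$n
  rot[2] = ighboVTK$ne
  rot[3] = ghboVTK$nei
  rot[4] = hboVTK$neig
  rot[5] = boVTK$neigh
  rot[6] = oVTK$neighb
  rot[7] = VTK$neighbo
  rot[8] = TK$neighboV
  rot[9] = K$neighboVT
  rot[10] = $neighboVTK
Sorted (with $ < everything):
  sorted[0] = $neighboVTK  (last char: 'K')
  sorted[1] = K$neighboVT  (last char: 'T')
  sorted[2] = TK$neighboV  (last char: 'V')
  sorted[3] = VTK$neighbo  (last char: 'o')
  sorted[4] = boVTK$neigh  (last char: 'h')
  sorted[5] = eighboVTK$n  (last char: 'n')
  sorted[6] = ghboVTK$nei  (last char: 'i')
  sorted[7] = hboVTK$neig  (last char: 'g')
  sorted[8] = ighboVTK$ne  (last char: 'e')
  sorted[9] = neighboVTK$  (last char: '$')
  sorted[10] = oVTK$neighb  (last char: 'b')
Last column: KTVohnige$b
Original string S is at sorted index 9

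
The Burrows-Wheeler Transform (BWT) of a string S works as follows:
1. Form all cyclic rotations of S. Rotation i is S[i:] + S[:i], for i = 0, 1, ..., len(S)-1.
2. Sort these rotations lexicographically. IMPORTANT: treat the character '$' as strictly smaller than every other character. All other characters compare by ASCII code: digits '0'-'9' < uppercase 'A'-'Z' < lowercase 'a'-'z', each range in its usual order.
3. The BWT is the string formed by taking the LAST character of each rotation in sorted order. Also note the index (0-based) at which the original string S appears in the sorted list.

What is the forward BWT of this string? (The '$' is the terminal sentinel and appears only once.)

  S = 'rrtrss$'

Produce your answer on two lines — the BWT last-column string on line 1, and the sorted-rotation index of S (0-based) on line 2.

All 7 rotations (rotation i = S[i:]+S[:i]):
  rot[0] = rrtrss$
  rot[1] = rtrss$r
  rot[2] = trss$rr
  rot[3] = rss$rrt
  rot[4] = ss$rrtr
  rot[5] = s$rrtrs
  rot[6] = $rrtrss
Sorted (with $ < everything):
  sorted[0] = $rrtrss  (last char: 's')
  sorted[1] = rrtrss$  (last char: '$')
  sorted[2] = rss$rrt  (last char: 't')
  sorted[3] = rtrss$r  (last char: 'r')
  sorted[4] = s$rrtrs  (last char: 's')
  sorted[5] = ss$rrtr  (last char: 'r')
  sorted[6] = trss$rr  (last char: 'r')
Last column: s$trsrr
Original string S is at sorted index 1

Answer: s$trsrr
1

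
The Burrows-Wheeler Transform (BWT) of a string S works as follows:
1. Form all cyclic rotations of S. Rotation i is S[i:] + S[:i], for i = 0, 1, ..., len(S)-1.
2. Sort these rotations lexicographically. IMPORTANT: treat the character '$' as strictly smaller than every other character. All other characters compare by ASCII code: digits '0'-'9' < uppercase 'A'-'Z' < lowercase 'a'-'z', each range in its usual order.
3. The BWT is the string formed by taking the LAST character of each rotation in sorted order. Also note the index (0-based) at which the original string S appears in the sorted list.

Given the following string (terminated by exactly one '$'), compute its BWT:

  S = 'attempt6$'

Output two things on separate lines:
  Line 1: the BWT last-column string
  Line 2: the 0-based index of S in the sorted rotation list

All 9 rotations (rotation i = S[i:]+S[:i]):
  rot[0] = attempt6$
  rot[1] = ttempt6$a
  rot[2] = tempt6$at
  rot[3] = empt6$att
  rot[4] = mpt6$atte
  rot[5] = pt6$attem
  rot[6] = t6$attemp
  rot[7] = 6$attempt
  rot[8] = $attempt6
Sorted (with $ < everything):
  sorted[0] = $attempt6  (last char: '6')
  sorted[1] = 6$attempt  (last char: 't')
  sorted[2] = attempt6$  (last char: '$')
  sorted[3] = empt6$att  (last char: 't')
  sorted[4] = mpt6$atte  (last char: 'e')
  sorted[5] = pt6$attem  (last char: 'm')
  sorted[6] = t6$attemp  (last char: 'p')
  sorted[7] = tempt6$at  (last char: 't')
  sorted[8] = ttempt6$a  (last char: 'a')
Last column: 6t$tempta
Original string S is at sorted index 2

Answer: 6t$tempta
2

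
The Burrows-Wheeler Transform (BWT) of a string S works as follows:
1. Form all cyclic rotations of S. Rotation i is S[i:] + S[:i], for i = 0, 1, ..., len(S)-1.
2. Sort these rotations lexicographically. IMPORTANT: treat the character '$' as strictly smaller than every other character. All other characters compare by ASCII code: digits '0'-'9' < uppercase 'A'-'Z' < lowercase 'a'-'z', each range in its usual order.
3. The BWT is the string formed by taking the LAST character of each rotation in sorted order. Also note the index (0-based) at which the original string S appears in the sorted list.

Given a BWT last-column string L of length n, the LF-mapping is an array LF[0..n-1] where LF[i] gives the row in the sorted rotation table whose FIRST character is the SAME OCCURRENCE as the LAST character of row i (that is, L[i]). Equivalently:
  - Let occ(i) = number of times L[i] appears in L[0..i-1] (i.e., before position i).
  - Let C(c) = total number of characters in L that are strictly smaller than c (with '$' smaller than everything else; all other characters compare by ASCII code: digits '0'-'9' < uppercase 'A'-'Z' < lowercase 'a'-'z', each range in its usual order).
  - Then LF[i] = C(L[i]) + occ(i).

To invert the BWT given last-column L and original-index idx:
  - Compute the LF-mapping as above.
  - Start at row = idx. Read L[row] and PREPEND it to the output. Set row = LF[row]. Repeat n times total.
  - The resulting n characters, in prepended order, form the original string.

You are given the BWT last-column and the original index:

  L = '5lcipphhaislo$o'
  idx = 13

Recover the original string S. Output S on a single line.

Answer: philosophical5$

Derivation:
LF mapping: 1 8 3 6 12 13 4 5 2 7 14 9 10 0 11
Walk LF starting at row 13, prepending L[row]:
  step 1: row=13, L[13]='$', prepend. Next row=LF[13]=0
  step 2: row=0, L[0]='5', prepend. Next row=LF[0]=1
  step 3: row=1, L[1]='l', prepend. Next row=LF[1]=8
  step 4: row=8, L[8]='a', prepend. Next row=LF[8]=2
  step 5: row=2, L[2]='c', prepend. Next row=LF[2]=3
  step 6: row=3, L[3]='i', prepend. Next row=LF[3]=6
  step 7: row=6, L[6]='h', prepend. Next row=LF[6]=4
  step 8: row=4, L[4]='p', prepend. Next row=LF[4]=12
  step 9: row=12, L[12]='o', prepend. Next row=LF[12]=10
  step 10: row=10, L[10]='s', prepend. Next row=LF[10]=14
  step 11: row=14, L[14]='o', prepend. Next row=LF[14]=11
  step 12: row=11, L[11]='l', prepend. Next row=LF[11]=9
  step 13: row=9, L[9]='i', prepend. Next row=LF[9]=7
  step 14: row=7, L[7]='h', prepend. Next row=LF[7]=5
  step 15: row=5, L[5]='p', prepend. Next row=LF[5]=13
Reversed output: philosophical5$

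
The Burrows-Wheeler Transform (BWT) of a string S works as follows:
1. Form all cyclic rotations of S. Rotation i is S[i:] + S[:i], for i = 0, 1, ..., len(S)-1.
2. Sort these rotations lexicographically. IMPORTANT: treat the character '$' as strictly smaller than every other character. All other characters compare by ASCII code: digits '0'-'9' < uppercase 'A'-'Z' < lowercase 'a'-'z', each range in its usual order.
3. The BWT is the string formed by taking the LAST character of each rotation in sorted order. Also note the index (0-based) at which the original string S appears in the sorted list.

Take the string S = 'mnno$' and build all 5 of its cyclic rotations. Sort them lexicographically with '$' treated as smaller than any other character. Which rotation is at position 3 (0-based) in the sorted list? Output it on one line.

Answer: no$mn

Derivation:
All 5 rotations (rotation i = S[i:]+S[:i]):
  rot[0] = mnno$
  rot[1] = nno$m
  rot[2] = no$mn
  rot[3] = o$mnn
  rot[4] = $mnno
Sorted (with $ < everything):
  sorted[0] = $mnno
  sorted[1] = mnno$
  sorted[2] = nno$m
  sorted[3] = no$mn
  sorted[4] = o$mnn
sorted[3] = no$mn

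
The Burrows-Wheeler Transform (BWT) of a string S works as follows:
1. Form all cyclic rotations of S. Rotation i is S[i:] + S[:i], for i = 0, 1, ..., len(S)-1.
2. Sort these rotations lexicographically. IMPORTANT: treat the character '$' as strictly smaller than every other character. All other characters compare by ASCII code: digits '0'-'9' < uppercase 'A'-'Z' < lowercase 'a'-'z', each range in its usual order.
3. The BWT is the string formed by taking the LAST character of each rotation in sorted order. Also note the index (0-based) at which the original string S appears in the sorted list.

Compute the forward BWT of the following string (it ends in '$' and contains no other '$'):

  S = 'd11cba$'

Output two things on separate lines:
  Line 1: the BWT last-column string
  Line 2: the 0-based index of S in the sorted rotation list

Answer: ad1bc1$
6

Derivation:
All 7 rotations (rotation i = S[i:]+S[:i]):
  rot[0] = d11cba$
  rot[1] = 11cba$d
  rot[2] = 1cba$d1
  rot[3] = cba$d11
  rot[4] = ba$d11c
  rot[5] = a$d11cb
  rot[6] = $d11cba
Sorted (with $ < everything):
  sorted[0] = $d11cba  (last char: 'a')
  sorted[1] = 11cba$d  (last char: 'd')
  sorted[2] = 1cba$d1  (last char: '1')
  sorted[3] = a$d11cb  (last char: 'b')
  sorted[4] = ba$d11c  (last char: 'c')
  sorted[5] = cba$d11  (last char: '1')
  sorted[6] = d11cba$  (last char: '$')
Last column: ad1bc1$
Original string S is at sorted index 6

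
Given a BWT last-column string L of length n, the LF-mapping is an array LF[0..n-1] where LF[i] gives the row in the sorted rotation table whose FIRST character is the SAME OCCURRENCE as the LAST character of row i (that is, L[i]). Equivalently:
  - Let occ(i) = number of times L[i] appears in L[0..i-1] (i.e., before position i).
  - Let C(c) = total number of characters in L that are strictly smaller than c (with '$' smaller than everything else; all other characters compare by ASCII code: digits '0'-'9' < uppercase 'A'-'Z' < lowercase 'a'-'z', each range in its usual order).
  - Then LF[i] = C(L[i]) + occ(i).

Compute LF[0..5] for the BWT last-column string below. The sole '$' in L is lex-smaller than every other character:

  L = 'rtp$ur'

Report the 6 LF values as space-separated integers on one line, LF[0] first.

Char counts: '$':1, 'p':1, 'r':2, 't':1, 'u':1
C (first-col start): C('$')=0, C('p')=1, C('r')=2, C('t')=4, C('u')=5
L[0]='r': occ=0, LF[0]=C('r')+0=2+0=2
L[1]='t': occ=0, LF[1]=C('t')+0=4+0=4
L[2]='p': occ=0, LF[2]=C('p')+0=1+0=1
L[3]='$': occ=0, LF[3]=C('$')+0=0+0=0
L[4]='u': occ=0, LF[4]=C('u')+0=5+0=5
L[5]='r': occ=1, LF[5]=C('r')+1=2+1=3

Answer: 2 4 1 0 5 3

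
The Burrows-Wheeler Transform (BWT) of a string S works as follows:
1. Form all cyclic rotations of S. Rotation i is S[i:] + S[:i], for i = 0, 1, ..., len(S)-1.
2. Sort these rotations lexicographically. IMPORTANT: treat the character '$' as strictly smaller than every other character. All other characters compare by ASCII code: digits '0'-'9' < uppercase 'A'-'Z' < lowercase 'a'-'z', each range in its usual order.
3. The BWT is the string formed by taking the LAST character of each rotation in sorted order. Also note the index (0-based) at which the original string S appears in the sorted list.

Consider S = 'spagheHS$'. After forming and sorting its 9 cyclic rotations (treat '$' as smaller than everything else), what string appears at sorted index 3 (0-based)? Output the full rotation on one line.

Answer: agheHS$sp

Derivation:
All 9 rotations (rotation i = S[i:]+S[:i]):
  rot[0] = spagheHS$
  rot[1] = pagheHS$s
  rot[2] = agheHS$sp
  rot[3] = gheHS$spa
  rot[4] = heHS$spag
  rot[5] = eHS$spagh
  rot[6] = HS$spaghe
  rot[7] = S$spagheH
  rot[8] = $spagheHS
Sorted (with $ < everything):
  sorted[0] = $spagheHS
  sorted[1] = HS$spaghe
  sorted[2] = S$spagheH
  sorted[3] = agheHS$sp
  sorted[4] = eHS$spagh
  sorted[5] = gheHS$spa
  sorted[6] = heHS$spag
  sorted[7] = pagheHS$s
  sorted[8] = spagheHS$
sorted[3] = agheHS$sp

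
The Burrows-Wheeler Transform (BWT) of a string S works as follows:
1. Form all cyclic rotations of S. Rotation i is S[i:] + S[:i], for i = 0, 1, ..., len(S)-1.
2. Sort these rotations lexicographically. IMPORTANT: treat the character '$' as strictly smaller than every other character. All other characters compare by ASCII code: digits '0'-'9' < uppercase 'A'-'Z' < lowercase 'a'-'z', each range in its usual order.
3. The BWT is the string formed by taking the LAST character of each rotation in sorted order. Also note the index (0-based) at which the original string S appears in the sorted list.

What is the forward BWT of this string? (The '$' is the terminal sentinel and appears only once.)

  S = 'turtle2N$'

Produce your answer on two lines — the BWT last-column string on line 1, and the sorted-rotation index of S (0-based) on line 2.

Answer: Ne2ltur$t
7

Derivation:
All 9 rotations (rotation i = S[i:]+S[:i]):
  rot[0] = turtle2N$
  rot[1] = urtle2N$t
  rot[2] = rtle2N$tu
  rot[3] = tle2N$tur
  rot[4] = le2N$turt
  rot[5] = e2N$turtl
  rot[6] = 2N$turtle
  rot[7] = N$turtle2
  rot[8] = $turtle2N
Sorted (with $ < everything):
  sorted[0] = $turtle2N  (last char: 'N')
  sorted[1] = 2N$turtle  (last char: 'e')
  sorted[2] = N$turtle2  (last char: '2')
  sorted[3] = e2N$turtl  (last char: 'l')
  sorted[4] = le2N$turt  (last char: 't')
  sorted[5] = rtle2N$tu  (last char: 'u')
  sorted[6] = tle2N$tur  (last char: 'r')
  sorted[7] = turtle2N$  (last char: '$')
  sorted[8] = urtle2N$t  (last char: 't')
Last column: Ne2ltur$t
Original string S is at sorted index 7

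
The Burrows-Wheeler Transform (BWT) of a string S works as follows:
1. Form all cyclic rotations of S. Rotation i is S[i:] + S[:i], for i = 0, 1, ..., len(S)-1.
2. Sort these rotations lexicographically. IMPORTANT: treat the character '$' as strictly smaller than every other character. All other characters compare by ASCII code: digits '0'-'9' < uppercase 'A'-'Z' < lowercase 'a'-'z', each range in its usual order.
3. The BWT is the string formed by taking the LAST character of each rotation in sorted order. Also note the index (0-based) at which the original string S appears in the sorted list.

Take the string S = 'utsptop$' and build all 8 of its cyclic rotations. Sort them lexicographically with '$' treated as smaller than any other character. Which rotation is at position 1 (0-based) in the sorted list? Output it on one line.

Answer: op$utspt

Derivation:
All 8 rotations (rotation i = S[i:]+S[:i]):
  rot[0] = utsptop$
  rot[1] = tsptop$u
  rot[2] = sptop$ut
  rot[3] = ptop$uts
  rot[4] = top$utsp
  rot[5] = op$utspt
  rot[6] = p$utspto
  rot[7] = $utsptop
Sorted (with $ < everything):
  sorted[0] = $utsptop
  sorted[1] = op$utspt
  sorted[2] = p$utspto
  sorted[3] = ptop$uts
  sorted[4] = sptop$ut
  sorted[5] = top$utsp
  sorted[6] = tsptop$u
  sorted[7] = utsptop$
sorted[1] = op$utspt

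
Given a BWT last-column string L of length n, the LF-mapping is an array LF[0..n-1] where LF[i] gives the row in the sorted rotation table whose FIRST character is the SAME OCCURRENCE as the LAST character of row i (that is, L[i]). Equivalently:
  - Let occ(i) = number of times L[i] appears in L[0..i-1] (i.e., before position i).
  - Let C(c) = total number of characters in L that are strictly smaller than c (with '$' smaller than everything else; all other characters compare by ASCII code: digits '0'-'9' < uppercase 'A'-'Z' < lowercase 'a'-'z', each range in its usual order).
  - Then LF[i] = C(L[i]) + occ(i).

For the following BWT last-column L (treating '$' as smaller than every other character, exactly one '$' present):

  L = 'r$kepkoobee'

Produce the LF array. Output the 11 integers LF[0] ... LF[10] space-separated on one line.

Answer: 10 0 5 2 9 6 7 8 1 3 4

Derivation:
Char counts: '$':1, 'b':1, 'e':3, 'k':2, 'o':2, 'p':1, 'r':1
C (first-col start): C('$')=0, C('b')=1, C('e')=2, C('k')=5, C('o')=7, C('p')=9, C('r')=10
L[0]='r': occ=0, LF[0]=C('r')+0=10+0=10
L[1]='$': occ=0, LF[1]=C('$')+0=0+0=0
L[2]='k': occ=0, LF[2]=C('k')+0=5+0=5
L[3]='e': occ=0, LF[3]=C('e')+0=2+0=2
L[4]='p': occ=0, LF[4]=C('p')+0=9+0=9
L[5]='k': occ=1, LF[5]=C('k')+1=5+1=6
L[6]='o': occ=0, LF[6]=C('o')+0=7+0=7
L[7]='o': occ=1, LF[7]=C('o')+1=7+1=8
L[8]='b': occ=0, LF[8]=C('b')+0=1+0=1
L[9]='e': occ=1, LF[9]=C('e')+1=2+1=3
L[10]='e': occ=2, LF[10]=C('e')+2=2+2=4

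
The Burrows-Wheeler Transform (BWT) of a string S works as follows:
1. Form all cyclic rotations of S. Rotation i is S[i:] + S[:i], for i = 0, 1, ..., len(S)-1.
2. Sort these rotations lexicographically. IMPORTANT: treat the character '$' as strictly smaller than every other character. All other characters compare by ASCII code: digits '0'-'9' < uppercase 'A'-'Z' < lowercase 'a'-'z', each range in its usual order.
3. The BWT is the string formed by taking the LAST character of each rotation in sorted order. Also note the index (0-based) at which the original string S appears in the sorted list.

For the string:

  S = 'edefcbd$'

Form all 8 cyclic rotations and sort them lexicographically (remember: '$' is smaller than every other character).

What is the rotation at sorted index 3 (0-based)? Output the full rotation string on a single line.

Answer: d$edefcb

Derivation:
All 8 rotations (rotation i = S[i:]+S[:i]):
  rot[0] = edefcbd$
  rot[1] = defcbd$e
  rot[2] = efcbd$ed
  rot[3] = fcbd$ede
  rot[4] = cbd$edef
  rot[5] = bd$edefc
  rot[6] = d$edefcb
  rot[7] = $edefcbd
Sorted (with $ < everything):
  sorted[0] = $edefcbd
  sorted[1] = bd$edefc
  sorted[2] = cbd$edef
  sorted[3] = d$edefcb
  sorted[4] = defcbd$e
  sorted[5] = edefcbd$
  sorted[6] = efcbd$ed
  sorted[7] = fcbd$ede
sorted[3] = d$edefcb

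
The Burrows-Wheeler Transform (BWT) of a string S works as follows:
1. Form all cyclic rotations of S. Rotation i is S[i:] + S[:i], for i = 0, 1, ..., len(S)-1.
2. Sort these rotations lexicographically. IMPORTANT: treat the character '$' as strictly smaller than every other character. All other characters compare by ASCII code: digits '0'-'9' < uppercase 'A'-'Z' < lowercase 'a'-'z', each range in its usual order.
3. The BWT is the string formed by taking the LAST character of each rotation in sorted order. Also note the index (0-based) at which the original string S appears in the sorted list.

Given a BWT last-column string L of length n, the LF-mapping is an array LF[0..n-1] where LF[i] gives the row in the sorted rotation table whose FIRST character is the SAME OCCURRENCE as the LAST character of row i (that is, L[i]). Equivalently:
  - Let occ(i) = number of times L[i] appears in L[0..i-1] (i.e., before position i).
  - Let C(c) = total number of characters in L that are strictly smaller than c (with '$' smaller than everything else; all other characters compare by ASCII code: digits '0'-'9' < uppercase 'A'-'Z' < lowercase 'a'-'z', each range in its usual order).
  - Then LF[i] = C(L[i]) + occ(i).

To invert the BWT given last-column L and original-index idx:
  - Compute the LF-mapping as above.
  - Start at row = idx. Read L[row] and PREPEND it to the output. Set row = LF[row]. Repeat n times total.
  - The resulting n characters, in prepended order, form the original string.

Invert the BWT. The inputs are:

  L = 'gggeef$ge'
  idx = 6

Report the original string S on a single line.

Answer: geeggefg$

Derivation:
LF mapping: 5 6 7 1 2 4 0 8 3
Walk LF starting at row 6, prepending L[row]:
  step 1: row=6, L[6]='$', prepend. Next row=LF[6]=0
  step 2: row=0, L[0]='g', prepend. Next row=LF[0]=5
  step 3: row=5, L[5]='f', prepend. Next row=LF[5]=4
  step 4: row=4, L[4]='e', prepend. Next row=LF[4]=2
  step 5: row=2, L[2]='g', prepend. Next row=LF[2]=7
  step 6: row=7, L[7]='g', prepend. Next row=LF[7]=8
  step 7: row=8, L[8]='e', prepend. Next row=LF[8]=3
  step 8: row=3, L[3]='e', prepend. Next row=LF[3]=1
  step 9: row=1, L[1]='g', prepend. Next row=LF[1]=6
Reversed output: geeggefg$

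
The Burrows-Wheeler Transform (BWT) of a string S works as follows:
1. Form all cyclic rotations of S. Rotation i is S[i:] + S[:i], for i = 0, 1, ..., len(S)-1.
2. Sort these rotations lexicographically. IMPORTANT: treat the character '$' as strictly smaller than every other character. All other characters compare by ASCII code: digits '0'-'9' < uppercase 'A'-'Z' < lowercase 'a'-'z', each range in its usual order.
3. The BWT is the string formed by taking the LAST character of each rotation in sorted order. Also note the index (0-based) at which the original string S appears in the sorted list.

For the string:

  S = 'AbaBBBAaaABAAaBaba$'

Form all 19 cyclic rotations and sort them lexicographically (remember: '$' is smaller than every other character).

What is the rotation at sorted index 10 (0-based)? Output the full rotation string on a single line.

Answer: Baba$AbaBBBAaaABAAa

Derivation:
All 19 rotations (rotation i = S[i:]+S[:i]):
  rot[0] = AbaBBBAaaABAAaBaba$
  rot[1] = baBBBAaaABAAaBaba$A
  rot[2] = aBBBAaaABAAaBaba$Ab
  rot[3] = BBBAaaABAAaBaba$Aba
  rot[4] = BBAaaABAAaBaba$AbaB
  rot[5] = BAaaABAAaBaba$AbaBB
  rot[6] = AaaABAAaBaba$AbaBBB
  rot[7] = aaABAAaBaba$AbaBBBA
  rot[8] = aABAAaBaba$AbaBBBAa
  rot[9] = ABAAaBaba$AbaBBBAaa
  rot[10] = BAAaBaba$AbaBBBAaaA
  rot[11] = AAaBaba$AbaBBBAaaAB
  rot[12] = AaBaba$AbaBBBAaaABA
  rot[13] = aBaba$AbaBBBAaaABAA
  rot[14] = Baba$AbaBBBAaaABAAa
  rot[15] = aba$AbaBBBAaaABAAaB
  rot[16] = ba$AbaBBBAaaABAAaBa
  rot[17] = a$AbaBBBAaaABAAaBab
  rot[18] = $AbaBBBAaaABAAaBaba
Sorted (with $ < everything):
  sorted[0] = $AbaBBBAaaABAAaBaba
  sorted[1] = AAaBaba$AbaBBBAaaAB
  sorted[2] = ABAAaBaba$AbaBBBAaa
  sorted[3] = AaBaba$AbaBBBAaaABA
  sorted[4] = AaaABAAaBaba$AbaBBB
  sorted[5] = AbaBBBAaaABAAaBaba$
  sorted[6] = BAAaBaba$AbaBBBAaaA
  sorted[7] = BAaaABAAaBaba$AbaBB
  sorted[8] = BBAaaABAAaBaba$AbaB
  sorted[9] = BBBAaaABAAaBaba$Aba
  sorted[10] = Baba$AbaBBBAaaABAAa
  sorted[11] = a$AbaBBBAaaABAAaBab
  sorted[12] = aABAAaBaba$AbaBBBAa
  sorted[13] = aBBBAaaABAAaBaba$Ab
  sorted[14] = aBaba$AbaBBBAaaABAA
  sorted[15] = aaABAAaBaba$AbaBBBA
  sorted[16] = aba$AbaBBBAaaABAAaB
  sorted[17] = ba$AbaBBBAaaABAAaBa
  sorted[18] = baBBBAaaABAAaBaba$A
sorted[10] = Baba$AbaBBBAaaABAAa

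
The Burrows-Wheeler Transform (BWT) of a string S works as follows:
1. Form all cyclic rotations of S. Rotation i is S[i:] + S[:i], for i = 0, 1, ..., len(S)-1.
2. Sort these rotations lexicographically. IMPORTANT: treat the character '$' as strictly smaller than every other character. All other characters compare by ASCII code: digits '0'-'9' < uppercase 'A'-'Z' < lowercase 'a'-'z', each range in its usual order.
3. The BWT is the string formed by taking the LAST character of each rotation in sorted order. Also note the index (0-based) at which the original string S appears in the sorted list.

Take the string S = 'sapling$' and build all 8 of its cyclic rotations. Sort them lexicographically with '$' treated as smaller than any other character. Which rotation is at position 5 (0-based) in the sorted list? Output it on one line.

Answer: ng$sapli

Derivation:
All 8 rotations (rotation i = S[i:]+S[:i]):
  rot[0] = sapling$
  rot[1] = apling$s
  rot[2] = pling$sa
  rot[3] = ling$sap
  rot[4] = ing$sapl
  rot[5] = ng$sapli
  rot[6] = g$saplin
  rot[7] = $sapling
Sorted (with $ < everything):
  sorted[0] = $sapling
  sorted[1] = apling$s
  sorted[2] = g$saplin
  sorted[3] = ing$sapl
  sorted[4] = ling$sap
  sorted[5] = ng$sapli
  sorted[6] = pling$sa
  sorted[7] = sapling$
sorted[5] = ng$sapli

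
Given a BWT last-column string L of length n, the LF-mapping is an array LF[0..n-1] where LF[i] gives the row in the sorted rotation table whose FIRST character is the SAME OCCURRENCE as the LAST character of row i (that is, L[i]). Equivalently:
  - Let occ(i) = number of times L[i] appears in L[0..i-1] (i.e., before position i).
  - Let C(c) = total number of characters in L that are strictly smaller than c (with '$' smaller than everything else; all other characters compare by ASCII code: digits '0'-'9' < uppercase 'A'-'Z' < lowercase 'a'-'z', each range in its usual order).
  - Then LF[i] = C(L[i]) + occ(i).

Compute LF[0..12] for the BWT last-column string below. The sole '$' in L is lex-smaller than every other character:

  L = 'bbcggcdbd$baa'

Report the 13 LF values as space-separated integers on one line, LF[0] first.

Answer: 3 4 7 11 12 8 9 5 10 0 6 1 2

Derivation:
Char counts: '$':1, 'a':2, 'b':4, 'c':2, 'd':2, 'g':2
C (first-col start): C('$')=0, C('a')=1, C('b')=3, C('c')=7, C('d')=9, C('g')=11
L[0]='b': occ=0, LF[0]=C('b')+0=3+0=3
L[1]='b': occ=1, LF[1]=C('b')+1=3+1=4
L[2]='c': occ=0, LF[2]=C('c')+0=7+0=7
L[3]='g': occ=0, LF[3]=C('g')+0=11+0=11
L[4]='g': occ=1, LF[4]=C('g')+1=11+1=12
L[5]='c': occ=1, LF[5]=C('c')+1=7+1=8
L[6]='d': occ=0, LF[6]=C('d')+0=9+0=9
L[7]='b': occ=2, LF[7]=C('b')+2=3+2=5
L[8]='d': occ=1, LF[8]=C('d')+1=9+1=10
L[9]='$': occ=0, LF[9]=C('$')+0=0+0=0
L[10]='b': occ=3, LF[10]=C('b')+3=3+3=6
L[11]='a': occ=0, LF[11]=C('a')+0=1+0=1
L[12]='a': occ=1, LF[12]=C('a')+1=1+1=2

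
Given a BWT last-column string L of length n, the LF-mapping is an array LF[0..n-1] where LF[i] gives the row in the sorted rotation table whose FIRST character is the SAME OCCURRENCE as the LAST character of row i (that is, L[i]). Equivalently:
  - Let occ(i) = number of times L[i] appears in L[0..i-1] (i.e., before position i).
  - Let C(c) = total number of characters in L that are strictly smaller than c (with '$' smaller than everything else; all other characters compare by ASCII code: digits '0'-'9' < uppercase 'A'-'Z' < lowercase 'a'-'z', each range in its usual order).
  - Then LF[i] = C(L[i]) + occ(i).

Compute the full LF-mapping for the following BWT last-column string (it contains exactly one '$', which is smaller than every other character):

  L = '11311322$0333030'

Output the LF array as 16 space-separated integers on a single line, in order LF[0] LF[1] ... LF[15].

Char counts: '$':1, '0':3, '1':4, '2':2, '3':6
C (first-col start): C('$')=0, C('0')=1, C('1')=4, C('2')=8, C('3')=10
L[0]='1': occ=0, LF[0]=C('1')+0=4+0=4
L[1]='1': occ=1, LF[1]=C('1')+1=4+1=5
L[2]='3': occ=0, LF[2]=C('3')+0=10+0=10
L[3]='1': occ=2, LF[3]=C('1')+2=4+2=6
L[4]='1': occ=3, LF[4]=C('1')+3=4+3=7
L[5]='3': occ=1, LF[5]=C('3')+1=10+1=11
L[6]='2': occ=0, LF[6]=C('2')+0=8+0=8
L[7]='2': occ=1, LF[7]=C('2')+1=8+1=9
L[8]='$': occ=0, LF[8]=C('$')+0=0+0=0
L[9]='0': occ=0, LF[9]=C('0')+0=1+0=1
L[10]='3': occ=2, LF[10]=C('3')+2=10+2=12
L[11]='3': occ=3, LF[11]=C('3')+3=10+3=13
L[12]='3': occ=4, LF[12]=C('3')+4=10+4=14
L[13]='0': occ=1, LF[13]=C('0')+1=1+1=2
L[14]='3': occ=5, LF[14]=C('3')+5=10+5=15
L[15]='0': occ=2, LF[15]=C('0')+2=1+2=3

Answer: 4 5 10 6 7 11 8 9 0 1 12 13 14 2 15 3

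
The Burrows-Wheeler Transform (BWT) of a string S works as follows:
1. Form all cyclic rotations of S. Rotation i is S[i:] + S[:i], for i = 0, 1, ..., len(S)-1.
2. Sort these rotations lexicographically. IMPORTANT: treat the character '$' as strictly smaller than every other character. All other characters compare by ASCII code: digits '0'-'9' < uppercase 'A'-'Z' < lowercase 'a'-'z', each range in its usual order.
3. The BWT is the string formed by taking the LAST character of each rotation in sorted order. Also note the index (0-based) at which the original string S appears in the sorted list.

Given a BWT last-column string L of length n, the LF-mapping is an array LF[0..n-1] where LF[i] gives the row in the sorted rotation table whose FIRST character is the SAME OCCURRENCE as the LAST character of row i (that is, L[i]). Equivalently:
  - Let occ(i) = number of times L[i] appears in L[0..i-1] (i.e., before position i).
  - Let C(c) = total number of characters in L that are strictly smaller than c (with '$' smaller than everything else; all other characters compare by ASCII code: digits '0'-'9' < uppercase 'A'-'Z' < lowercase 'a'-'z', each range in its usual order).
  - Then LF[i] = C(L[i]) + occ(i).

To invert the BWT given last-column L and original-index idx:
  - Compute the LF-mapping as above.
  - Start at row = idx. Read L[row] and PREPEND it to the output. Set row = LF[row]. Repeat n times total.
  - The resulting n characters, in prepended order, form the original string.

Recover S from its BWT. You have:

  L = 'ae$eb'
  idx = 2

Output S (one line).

LF mapping: 1 3 0 4 2
Walk LF starting at row 2, prepending L[row]:
  step 1: row=2, L[2]='$', prepend. Next row=LF[2]=0
  step 2: row=0, L[0]='a', prepend. Next row=LF[0]=1
  step 3: row=1, L[1]='e', prepend. Next row=LF[1]=3
  step 4: row=3, L[3]='e', prepend. Next row=LF[3]=4
  step 5: row=4, L[4]='b', prepend. Next row=LF[4]=2
Reversed output: beea$

Answer: beea$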